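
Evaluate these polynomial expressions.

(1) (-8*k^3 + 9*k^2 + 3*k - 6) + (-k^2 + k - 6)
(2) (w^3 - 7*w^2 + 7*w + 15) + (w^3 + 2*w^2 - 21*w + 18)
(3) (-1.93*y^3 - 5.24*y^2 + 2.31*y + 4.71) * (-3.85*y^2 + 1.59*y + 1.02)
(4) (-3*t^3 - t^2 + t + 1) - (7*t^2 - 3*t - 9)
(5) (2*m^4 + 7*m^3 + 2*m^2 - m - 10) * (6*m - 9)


(1) = -8*k^3 + 8*k^2 + 4*k - 12
(2) = 2*w^3 - 5*w^2 - 14*w + 33
(3) = 7.4305*y^5 + 17.1053*y^4 - 19.1937*y^3 - 19.8054*y^2 + 9.8451*y + 4.8042
(4) = -3*t^3 - 8*t^2 + 4*t + 10
(5) = 12*m^5 + 24*m^4 - 51*m^3 - 24*m^2 - 51*m + 90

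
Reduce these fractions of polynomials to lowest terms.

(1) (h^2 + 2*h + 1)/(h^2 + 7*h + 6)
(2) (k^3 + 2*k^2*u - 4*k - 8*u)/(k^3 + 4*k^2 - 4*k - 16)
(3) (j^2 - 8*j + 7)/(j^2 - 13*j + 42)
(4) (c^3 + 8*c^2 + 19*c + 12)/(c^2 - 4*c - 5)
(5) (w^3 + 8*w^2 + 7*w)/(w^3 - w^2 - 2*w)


(1) = (h + 1)/(h + 6)
(2) = (k + 2*u)/(k + 4)
(3) = (j - 1)/(j - 6)
(4) = (c^2 + 7*c + 12)/(c - 5)
(5) = (w + 7)/(w - 2)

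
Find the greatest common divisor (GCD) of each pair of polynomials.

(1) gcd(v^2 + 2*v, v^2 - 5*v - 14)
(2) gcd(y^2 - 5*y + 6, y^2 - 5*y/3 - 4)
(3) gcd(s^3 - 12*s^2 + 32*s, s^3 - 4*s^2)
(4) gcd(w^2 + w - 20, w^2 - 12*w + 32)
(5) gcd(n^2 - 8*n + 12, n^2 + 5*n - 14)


(1) = v + 2
(2) = gcd((y - 3)*(y - 2), (y - 3)*(y + 4/3)) = y - 3
(3) = s^2 - 4*s
(4) = gcd((w - 4)*(w + 5), (w - 8)*(w - 4)) = w - 4
(5) = gcd((n - 6)*(n - 2), (n - 2)*(n + 7)) = n - 2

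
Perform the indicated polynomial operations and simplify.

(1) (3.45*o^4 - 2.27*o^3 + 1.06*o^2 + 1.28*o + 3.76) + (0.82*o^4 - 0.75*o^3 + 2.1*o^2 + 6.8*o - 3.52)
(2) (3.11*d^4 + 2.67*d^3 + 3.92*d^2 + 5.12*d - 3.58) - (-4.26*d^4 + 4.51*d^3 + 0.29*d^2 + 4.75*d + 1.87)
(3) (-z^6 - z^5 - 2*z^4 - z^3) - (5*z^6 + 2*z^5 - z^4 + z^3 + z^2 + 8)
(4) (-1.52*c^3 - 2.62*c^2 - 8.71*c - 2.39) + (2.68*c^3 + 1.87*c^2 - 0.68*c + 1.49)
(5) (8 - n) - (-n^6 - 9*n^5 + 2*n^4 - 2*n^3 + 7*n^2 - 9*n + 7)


(1) = 4.27*o^4 - 3.02*o^3 + 3.16*o^2 + 8.08*o + 0.24
(2) = 7.37*d^4 - 1.84*d^3 + 3.63*d^2 + 0.37*d - 5.45
(3) = -6*z^6 - 3*z^5 - z^4 - 2*z^3 - z^2 - 8
(4) = 1.16*c^3 - 0.75*c^2 - 9.39*c - 0.9
(5) = n^6 + 9*n^5 - 2*n^4 + 2*n^3 - 7*n^2 + 8*n + 1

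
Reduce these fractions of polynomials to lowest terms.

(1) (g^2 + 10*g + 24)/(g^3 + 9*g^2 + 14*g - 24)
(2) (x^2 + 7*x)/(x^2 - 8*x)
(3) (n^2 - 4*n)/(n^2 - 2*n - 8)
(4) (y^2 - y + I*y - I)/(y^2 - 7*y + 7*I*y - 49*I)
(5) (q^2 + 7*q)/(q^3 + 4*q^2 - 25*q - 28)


(1) = 1/(g - 1)
(2) = (x + 7)/(x - 8)
(3) = n/(n + 2)
(4) = (y^2 + y*(-1 + I) - I)/(y^2 + y*(-7 + 7*I) - 49*I)
(5) = q/(q^2 - 3*q - 4)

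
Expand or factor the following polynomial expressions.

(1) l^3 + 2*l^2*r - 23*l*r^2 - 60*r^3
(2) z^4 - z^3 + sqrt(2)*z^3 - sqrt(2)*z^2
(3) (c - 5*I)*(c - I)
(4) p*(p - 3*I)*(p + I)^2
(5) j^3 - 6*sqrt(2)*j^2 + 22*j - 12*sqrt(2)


(1) = (l - 5*r)*(l + 3*r)*(l + 4*r)
(2) = z^2*(z - 1)*(z + sqrt(2))
(3) = c^2 - 6*I*c - 5
(4) = p^4 - I*p^3 + 5*p^2 + 3*I*p
(5) = (j - 3*sqrt(2))*(j - 2*sqrt(2))*(j - sqrt(2))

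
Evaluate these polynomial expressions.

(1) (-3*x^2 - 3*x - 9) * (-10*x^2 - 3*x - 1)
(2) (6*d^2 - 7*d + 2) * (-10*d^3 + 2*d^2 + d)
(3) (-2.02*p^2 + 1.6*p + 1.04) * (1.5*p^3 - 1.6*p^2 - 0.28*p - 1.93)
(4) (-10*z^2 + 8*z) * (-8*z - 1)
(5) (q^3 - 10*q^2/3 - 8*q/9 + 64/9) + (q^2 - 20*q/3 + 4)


(1) = 30*x^4 + 39*x^3 + 102*x^2 + 30*x + 9
(2) = -60*d^5 + 82*d^4 - 28*d^3 - 3*d^2 + 2*d
(3) = -3.03*p^5 + 5.632*p^4 - 0.4344*p^3 + 1.7866*p^2 - 3.3792*p - 2.0072
(4) = 80*z^3 - 54*z^2 - 8*z
(5) = q^3 - 7*q^2/3 - 68*q/9 + 100/9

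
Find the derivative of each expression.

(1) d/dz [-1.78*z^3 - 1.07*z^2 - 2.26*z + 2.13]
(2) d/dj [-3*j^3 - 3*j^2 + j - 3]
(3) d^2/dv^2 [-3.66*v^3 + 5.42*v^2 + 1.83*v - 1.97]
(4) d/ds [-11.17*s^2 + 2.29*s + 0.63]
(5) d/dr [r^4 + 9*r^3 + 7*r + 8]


(1) = -5.34*z^2 - 2.14*z - 2.26
(2) = -9*j^2 - 6*j + 1
(3) = 10.84 - 21.96*v
(4) = 2.29 - 22.34*s
(5) = 4*r^3 + 27*r^2 + 7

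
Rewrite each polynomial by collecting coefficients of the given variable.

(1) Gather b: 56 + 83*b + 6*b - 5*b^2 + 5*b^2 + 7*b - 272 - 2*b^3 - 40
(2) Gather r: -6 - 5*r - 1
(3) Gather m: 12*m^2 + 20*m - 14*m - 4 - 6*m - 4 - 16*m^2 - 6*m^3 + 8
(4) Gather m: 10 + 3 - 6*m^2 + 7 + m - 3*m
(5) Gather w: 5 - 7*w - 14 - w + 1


(1) = -2*b^3 + 96*b - 256
(2) = -5*r - 7
(3) = -6*m^3 - 4*m^2
(4) = -6*m^2 - 2*m + 20
(5) = -8*w - 8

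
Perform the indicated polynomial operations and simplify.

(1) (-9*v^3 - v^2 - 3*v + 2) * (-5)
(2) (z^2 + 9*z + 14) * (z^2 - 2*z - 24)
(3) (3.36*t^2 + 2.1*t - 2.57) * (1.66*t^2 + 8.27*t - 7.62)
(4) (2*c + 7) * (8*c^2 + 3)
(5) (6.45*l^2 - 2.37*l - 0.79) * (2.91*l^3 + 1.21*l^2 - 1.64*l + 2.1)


(1) = 45*v^3 + 5*v^2 + 15*v - 10
(2) = z^4 + 7*z^3 - 28*z^2 - 244*z - 336
(3) = 5.5776*t^4 + 31.2732*t^3 - 12.5024*t^2 - 37.2559*t + 19.5834
(4) = 16*c^3 + 56*c^2 + 6*c + 21
(5) = 18.7695*l^5 + 0.9078*l^4 - 15.7446*l^3 + 16.4759*l^2 - 3.6814*l - 1.659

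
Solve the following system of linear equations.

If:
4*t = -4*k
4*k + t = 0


Then:
k = 0
t = 0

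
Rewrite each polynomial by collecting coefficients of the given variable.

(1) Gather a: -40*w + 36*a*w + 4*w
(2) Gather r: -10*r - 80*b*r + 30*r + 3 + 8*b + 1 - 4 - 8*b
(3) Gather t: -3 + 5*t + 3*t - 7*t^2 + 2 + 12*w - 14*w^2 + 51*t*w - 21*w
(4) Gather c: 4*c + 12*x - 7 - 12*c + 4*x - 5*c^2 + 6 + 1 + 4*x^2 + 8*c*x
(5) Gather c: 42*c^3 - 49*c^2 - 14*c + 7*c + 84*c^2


(1) = 36*a*w - 36*w
(2) = r*(20 - 80*b)
(3) = -7*t^2 + t*(51*w + 8) - 14*w^2 - 9*w - 1
(4) = -5*c^2 + c*(8*x - 8) + 4*x^2 + 16*x
(5) = 42*c^3 + 35*c^2 - 7*c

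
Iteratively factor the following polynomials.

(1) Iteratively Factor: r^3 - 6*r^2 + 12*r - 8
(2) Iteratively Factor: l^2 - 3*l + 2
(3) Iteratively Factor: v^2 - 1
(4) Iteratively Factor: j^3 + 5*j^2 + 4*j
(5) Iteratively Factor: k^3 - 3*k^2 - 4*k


(1) = (r - 2)*(r^2 - 4*r + 4) = (r - 2)^2*(r - 2)
(2) = (l - 2)*(l - 1)
(3) = (v - 1)*(v + 1)
(4) = (j + 1)*(j^2 + 4*j) = (j + 1)*(j + 4)*(j)
(5) = (k - 4)*(k^2 + k) = k*(k - 4)*(k + 1)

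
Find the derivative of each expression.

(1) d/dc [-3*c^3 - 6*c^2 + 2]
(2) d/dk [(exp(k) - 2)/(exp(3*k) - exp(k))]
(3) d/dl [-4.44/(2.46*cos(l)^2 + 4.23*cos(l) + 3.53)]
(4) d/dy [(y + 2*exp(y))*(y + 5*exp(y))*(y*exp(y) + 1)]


(1) = 3*c*(-3*c - 4)
(2) = (-2*exp(3*k) + 6*exp(2*k) - 2)/(exp(5*k) - 2*exp(3*k) + exp(k))
(3) = -(21.8448*cos(l) + 18.7812)*sin(l)/(2.46*cos(l)^2 + 4.23*cos(l) + 3.53)^2
(4) = (y + 1)*(y + 2*exp(y))*(y + 5*exp(y))*exp(y) + (y + 2*exp(y))*(y*exp(y) + 1)*(5*exp(y) + 1) + (y + 5*exp(y))*(y*exp(y) + 1)*(2*exp(y) + 1)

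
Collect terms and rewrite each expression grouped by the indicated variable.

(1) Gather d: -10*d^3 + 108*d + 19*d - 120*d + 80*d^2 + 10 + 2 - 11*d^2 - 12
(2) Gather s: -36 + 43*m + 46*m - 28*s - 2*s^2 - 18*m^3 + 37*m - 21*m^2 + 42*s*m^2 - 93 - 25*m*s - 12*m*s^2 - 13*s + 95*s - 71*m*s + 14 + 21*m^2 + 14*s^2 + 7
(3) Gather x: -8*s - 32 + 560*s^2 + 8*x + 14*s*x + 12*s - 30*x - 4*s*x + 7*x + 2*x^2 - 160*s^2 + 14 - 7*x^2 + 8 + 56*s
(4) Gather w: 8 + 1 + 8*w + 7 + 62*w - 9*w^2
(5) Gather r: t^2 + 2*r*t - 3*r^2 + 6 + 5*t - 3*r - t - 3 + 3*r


(1) = -10*d^3 + 69*d^2 + 7*d
(2) = -18*m^3 + 126*m + s^2*(12 - 12*m) + s*(42*m^2 - 96*m + 54) - 108
(3) = 400*s^2 + 60*s - 5*x^2 + x*(10*s - 15) - 10
(4) = -9*w^2 + 70*w + 16
(5) = -3*r^2 + 2*r*t + t^2 + 4*t + 3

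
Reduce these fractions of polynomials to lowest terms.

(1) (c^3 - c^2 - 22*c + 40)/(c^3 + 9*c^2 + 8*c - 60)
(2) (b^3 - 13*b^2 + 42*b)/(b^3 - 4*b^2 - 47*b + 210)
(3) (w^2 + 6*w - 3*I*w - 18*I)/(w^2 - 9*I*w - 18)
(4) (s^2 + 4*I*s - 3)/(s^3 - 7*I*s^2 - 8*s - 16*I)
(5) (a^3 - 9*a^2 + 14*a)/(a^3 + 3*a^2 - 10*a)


(1) = (c - 4)/(c + 6)
(2) = (b^2 - 7*b)/(b^2 + 2*b - 35)
(3) = (w + 6)/(w - 6*I)
(4) = (s + 3*I)/(s^2 - 8*I*s - 16)
(5) = (a - 7)/(a + 5)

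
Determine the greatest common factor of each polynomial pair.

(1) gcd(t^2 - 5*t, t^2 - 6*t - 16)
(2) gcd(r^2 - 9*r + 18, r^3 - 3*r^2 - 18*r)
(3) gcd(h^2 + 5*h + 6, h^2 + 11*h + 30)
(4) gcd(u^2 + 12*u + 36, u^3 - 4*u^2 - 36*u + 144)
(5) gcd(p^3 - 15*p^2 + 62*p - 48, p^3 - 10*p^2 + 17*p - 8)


(1) = 1
(2) = gcd((r - 6)*(r - 3), r*(r - 6)*(r + 3)) = r - 6
(3) = gcd((h + 2)*(h + 3), (h + 5)*(h + 6)) = 1
(4) = u + 6
(5) = p^2 - 9*p + 8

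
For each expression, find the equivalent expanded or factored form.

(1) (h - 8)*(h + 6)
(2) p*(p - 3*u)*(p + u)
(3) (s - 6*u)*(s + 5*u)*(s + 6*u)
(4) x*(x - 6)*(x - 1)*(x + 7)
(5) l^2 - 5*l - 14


(1) = h^2 - 2*h - 48
(2) = p^3 - 2*p^2*u - 3*p*u^2
(3) = s^3 + 5*s^2*u - 36*s*u^2 - 180*u^3
(4) = x^4 - 43*x^2 + 42*x
(5) = (l - 7)*(l + 2)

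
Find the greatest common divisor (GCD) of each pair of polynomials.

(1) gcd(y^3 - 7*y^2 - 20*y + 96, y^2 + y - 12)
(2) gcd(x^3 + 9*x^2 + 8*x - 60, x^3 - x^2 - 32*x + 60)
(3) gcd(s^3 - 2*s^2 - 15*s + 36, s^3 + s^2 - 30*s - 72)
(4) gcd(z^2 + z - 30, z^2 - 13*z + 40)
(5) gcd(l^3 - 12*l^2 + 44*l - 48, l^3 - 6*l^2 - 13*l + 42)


(1) = gcd((y - 8)*(y - 3)*(y + 4), (y - 3)*(y + 4)) = y^2 + y - 12
(2) = gcd((x - 2)*(x + 5)*(x + 6), (x - 5)*(x - 2)*(x + 6)) = x^2 + 4*x - 12
(3) = s + 4
(4) = z - 5
(5) = l - 2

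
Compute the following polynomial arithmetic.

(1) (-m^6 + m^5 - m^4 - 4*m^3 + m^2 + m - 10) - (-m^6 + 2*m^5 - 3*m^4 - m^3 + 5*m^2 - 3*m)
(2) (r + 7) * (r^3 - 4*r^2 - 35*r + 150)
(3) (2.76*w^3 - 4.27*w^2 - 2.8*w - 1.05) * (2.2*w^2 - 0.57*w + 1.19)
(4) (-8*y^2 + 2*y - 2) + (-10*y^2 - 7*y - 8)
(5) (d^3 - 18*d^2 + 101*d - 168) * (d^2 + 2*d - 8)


(1) = -m^5 + 2*m^4 - 3*m^3 - 4*m^2 + 4*m - 10
(2) = r^4 + 3*r^3 - 63*r^2 - 95*r + 1050
(3) = 6.072*w^5 - 10.9672*w^4 - 0.4417*w^3 - 5.7953*w^2 - 2.7335*w - 1.2495
(4) = -18*y^2 - 5*y - 10
(5) = d^5 - 16*d^4 + 57*d^3 + 178*d^2 - 1144*d + 1344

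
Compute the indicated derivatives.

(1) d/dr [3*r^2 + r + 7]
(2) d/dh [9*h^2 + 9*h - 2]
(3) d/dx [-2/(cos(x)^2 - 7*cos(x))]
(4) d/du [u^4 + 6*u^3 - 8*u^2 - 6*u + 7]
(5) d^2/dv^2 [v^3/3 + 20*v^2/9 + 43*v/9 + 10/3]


(1) = 6*r + 1
(2) = 18*h + 9
(3) = 2*(7 - 2*cos(x))*sin(x)/((cos(x) - 7)^2*cos(x)^2)
(4) = 4*u^3 + 18*u^2 - 16*u - 6
(5) = 2*v + 40/9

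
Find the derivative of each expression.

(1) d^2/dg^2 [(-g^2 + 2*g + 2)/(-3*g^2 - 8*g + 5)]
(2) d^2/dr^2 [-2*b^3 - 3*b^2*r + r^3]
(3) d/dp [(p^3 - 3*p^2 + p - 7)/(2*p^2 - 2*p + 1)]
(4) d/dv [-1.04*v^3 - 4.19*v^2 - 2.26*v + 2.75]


(1) = 6*(-14*g^3 - 3*g^2 - 78*g - 71)/(27*g^6 + 216*g^5 + 441*g^4 - 208*g^3 - 735*g^2 + 600*g - 125)
(2) = 6*r
(3) = (2*p^4 - 4*p^3 + 7*p^2 + 22*p - 13)/(4*p^4 - 8*p^3 + 8*p^2 - 4*p + 1)
(4) = -3.12*v^2 - 8.38*v - 2.26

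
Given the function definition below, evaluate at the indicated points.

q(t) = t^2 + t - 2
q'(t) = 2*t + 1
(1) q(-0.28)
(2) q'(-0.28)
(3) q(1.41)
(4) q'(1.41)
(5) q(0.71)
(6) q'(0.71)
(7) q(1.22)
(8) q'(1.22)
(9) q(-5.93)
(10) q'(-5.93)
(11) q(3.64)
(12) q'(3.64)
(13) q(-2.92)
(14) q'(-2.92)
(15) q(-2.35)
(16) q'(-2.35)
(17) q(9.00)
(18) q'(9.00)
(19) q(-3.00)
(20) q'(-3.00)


(1) = -2.20
(2) = 0.44
(3) = 1.40
(4) = 3.82
(5) = -0.79
(6) = 2.42
(7) = 0.71
(8) = 3.44
(9) = 27.23
(10) = -10.86
(11) = 14.89
(12) = 8.28
(13) = 3.61
(14) = -4.84
(15) = 1.17
(16) = -3.70
(17) = 88.00
(18) = 19.00
(19) = 4.00
(20) = -5.00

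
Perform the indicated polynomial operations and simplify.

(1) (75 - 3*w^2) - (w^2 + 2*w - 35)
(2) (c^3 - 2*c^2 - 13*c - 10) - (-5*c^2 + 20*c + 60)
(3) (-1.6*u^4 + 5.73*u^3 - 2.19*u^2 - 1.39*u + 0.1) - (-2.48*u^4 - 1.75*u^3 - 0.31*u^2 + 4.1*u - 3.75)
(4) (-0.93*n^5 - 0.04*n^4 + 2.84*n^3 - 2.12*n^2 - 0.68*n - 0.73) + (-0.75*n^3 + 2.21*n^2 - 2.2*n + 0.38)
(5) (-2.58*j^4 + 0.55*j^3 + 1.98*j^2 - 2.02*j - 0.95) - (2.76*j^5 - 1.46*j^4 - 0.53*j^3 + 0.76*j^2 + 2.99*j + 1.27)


(1) = -4*w^2 - 2*w + 110
(2) = c^3 + 3*c^2 - 33*c - 70
(3) = 0.88*u^4 + 7.48*u^3 - 1.88*u^2 - 5.49*u + 3.85
(4) = -0.93*n^5 - 0.04*n^4 + 2.09*n^3 + 0.09*n^2 - 2.88*n - 0.35
(5) = -2.76*j^5 - 1.12*j^4 + 1.08*j^3 + 1.22*j^2 - 5.01*j - 2.22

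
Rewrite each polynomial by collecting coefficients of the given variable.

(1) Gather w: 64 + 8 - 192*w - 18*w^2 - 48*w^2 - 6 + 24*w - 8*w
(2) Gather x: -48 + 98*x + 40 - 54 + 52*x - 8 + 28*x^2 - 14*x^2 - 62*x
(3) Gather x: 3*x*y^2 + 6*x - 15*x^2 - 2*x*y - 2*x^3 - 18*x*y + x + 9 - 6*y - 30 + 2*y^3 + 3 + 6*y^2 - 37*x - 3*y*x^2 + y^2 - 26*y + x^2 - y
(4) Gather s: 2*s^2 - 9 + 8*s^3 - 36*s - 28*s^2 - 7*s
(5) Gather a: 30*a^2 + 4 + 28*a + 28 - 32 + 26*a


(1) = -66*w^2 - 176*w + 66
(2) = 14*x^2 + 88*x - 70
(3) = -2*x^3 + x^2*(-3*y - 14) + x*(3*y^2 - 20*y - 30) + 2*y^3 + 7*y^2 - 33*y - 18
(4) = 8*s^3 - 26*s^2 - 43*s - 9
(5) = 30*a^2 + 54*a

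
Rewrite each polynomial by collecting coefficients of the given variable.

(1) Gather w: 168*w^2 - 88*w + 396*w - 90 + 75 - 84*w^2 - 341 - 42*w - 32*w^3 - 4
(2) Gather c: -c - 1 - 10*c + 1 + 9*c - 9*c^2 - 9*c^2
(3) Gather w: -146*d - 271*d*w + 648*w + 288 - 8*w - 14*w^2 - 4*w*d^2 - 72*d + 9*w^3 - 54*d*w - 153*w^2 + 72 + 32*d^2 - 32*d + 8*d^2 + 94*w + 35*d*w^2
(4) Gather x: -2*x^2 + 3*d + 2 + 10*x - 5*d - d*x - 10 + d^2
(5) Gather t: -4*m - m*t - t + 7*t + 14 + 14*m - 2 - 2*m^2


(1) = -32*w^3 + 84*w^2 + 266*w - 360
(2) = -18*c^2 - 2*c
(3) = 40*d^2 - 250*d + 9*w^3 + w^2*(35*d - 167) + w*(-4*d^2 - 325*d + 734) + 360
(4) = d^2 - 2*d - 2*x^2 + x*(10 - d) - 8
(5) = -2*m^2 + 10*m + t*(6 - m) + 12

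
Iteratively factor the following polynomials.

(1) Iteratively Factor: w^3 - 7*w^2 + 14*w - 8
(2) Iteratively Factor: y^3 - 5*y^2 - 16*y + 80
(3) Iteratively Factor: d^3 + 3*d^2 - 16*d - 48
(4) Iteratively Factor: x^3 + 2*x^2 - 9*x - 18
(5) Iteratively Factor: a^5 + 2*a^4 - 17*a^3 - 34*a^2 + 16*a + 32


(1) = (w - 4)*(w^2 - 3*w + 2) = (w - 4)*(w - 1)*(w - 2)
(2) = (y + 4)*(y^2 - 9*y + 20) = (y - 5)*(y + 4)*(y - 4)
(3) = (d - 4)*(d^2 + 7*d + 12) = (d - 4)*(d + 3)*(d + 4)
(4) = (x + 2)*(x^2 - 9) = (x + 2)*(x + 3)*(x - 3)
(5) = (a - 1)*(a^4 + 3*a^3 - 14*a^2 - 48*a - 32) = (a - 4)*(a - 1)*(a^3 + 7*a^2 + 14*a + 8) = (a - 4)*(a - 1)*(a + 4)*(a^2 + 3*a + 2) = (a - 4)*(a - 1)*(a + 1)*(a + 4)*(a + 2)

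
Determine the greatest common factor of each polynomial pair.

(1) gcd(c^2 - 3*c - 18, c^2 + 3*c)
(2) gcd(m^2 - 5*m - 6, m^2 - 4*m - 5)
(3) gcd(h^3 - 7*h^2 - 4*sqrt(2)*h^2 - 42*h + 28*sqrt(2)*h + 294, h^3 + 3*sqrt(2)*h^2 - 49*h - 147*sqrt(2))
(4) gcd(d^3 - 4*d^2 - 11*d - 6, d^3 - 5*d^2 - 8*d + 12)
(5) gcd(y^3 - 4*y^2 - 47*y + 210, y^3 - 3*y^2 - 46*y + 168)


(1) = gcd((c - 6)*(c + 3), c*(c + 3)) = c + 3
(2) = gcd((m - 6)*(m + 1), (m - 5)*(m + 1)) = m + 1
(3) = h^2 + h*(-7 + 3*sqrt(2)) - 21*sqrt(2)
(4) = d - 6
(5) = gcd((y - 6)*(y - 5)*(y + 7), (y - 6)*(y - 4)*(y + 7)) = y^2 + y - 42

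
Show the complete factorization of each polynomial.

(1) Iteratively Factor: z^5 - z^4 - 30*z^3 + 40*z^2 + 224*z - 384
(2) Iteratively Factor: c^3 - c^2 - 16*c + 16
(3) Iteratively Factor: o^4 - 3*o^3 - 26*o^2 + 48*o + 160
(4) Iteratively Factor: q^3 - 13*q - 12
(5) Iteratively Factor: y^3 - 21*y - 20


(1) = (z - 3)*(z^4 + 2*z^3 - 24*z^2 - 32*z + 128) = (z - 3)*(z - 2)*(z^3 + 4*z^2 - 16*z - 64) = (z - 4)*(z - 3)*(z - 2)*(z^2 + 8*z + 16) = (z - 4)*(z - 3)*(z - 2)*(z + 4)*(z + 4)
(2) = (c - 1)*(c^2 - 16) = (c - 4)*(c - 1)*(c + 4)
(3) = (o - 4)*(o^3 + o^2 - 22*o - 40) = (o - 4)*(o + 4)*(o^2 - 3*o - 10) = (o - 5)*(o - 4)*(o + 4)*(o + 2)
(4) = (q + 3)*(q^2 - 3*q - 4) = (q - 4)*(q + 3)*(q + 1)
(5) = (y + 4)*(y^2 - 4*y - 5) = (y - 5)*(y + 4)*(y + 1)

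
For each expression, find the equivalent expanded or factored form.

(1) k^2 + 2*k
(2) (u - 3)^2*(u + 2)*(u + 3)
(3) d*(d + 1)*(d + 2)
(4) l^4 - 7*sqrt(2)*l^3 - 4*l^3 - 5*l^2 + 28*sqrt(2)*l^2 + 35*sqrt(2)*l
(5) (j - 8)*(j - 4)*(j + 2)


(1) = k*(k + 2)
(2) = u^4 - u^3 - 15*u^2 + 9*u + 54
(3) = d^3 + 3*d^2 + 2*d
(4) = l*(l - 5)*(l + 1)*(l - 7*sqrt(2))
(5) = j^3 - 10*j^2 + 8*j + 64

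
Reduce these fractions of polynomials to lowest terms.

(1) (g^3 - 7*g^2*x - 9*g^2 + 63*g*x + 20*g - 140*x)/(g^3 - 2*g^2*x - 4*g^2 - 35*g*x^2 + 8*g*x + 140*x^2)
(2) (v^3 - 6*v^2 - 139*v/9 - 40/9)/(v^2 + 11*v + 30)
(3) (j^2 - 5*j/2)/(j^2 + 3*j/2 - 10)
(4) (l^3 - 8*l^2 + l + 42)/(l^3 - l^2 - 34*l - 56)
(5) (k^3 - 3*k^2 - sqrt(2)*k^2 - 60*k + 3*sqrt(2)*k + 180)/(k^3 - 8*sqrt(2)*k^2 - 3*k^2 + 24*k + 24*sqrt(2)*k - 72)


(1) = (g - 5)/(g + 5*x)
(2) = (9*v^3 - 54*v^2 - 139*v - 40)/(9*v^2 + 99*v + 270)
(3) = j/(j + 4)
(4) = (l - 3)/(l + 4)
(5) = (k + 5*sqrt(2))/(k - 2*sqrt(2))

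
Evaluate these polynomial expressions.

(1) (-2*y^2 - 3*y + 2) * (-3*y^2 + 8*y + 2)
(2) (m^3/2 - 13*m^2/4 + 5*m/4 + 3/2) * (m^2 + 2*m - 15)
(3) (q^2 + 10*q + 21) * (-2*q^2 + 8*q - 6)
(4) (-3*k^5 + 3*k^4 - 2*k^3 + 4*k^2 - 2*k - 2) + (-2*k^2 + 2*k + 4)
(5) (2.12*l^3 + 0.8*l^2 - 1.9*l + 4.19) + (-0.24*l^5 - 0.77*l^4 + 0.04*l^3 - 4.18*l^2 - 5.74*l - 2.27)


(1) = 6*y^4 - 7*y^3 - 34*y^2 + 10*y + 4
(2) = m^5/2 - 9*m^4/4 - 51*m^3/4 + 211*m^2/4 - 63*m/4 - 45/2
(3) = -2*q^4 - 12*q^3 + 32*q^2 + 108*q - 126
(4) = -3*k^5 + 3*k^4 - 2*k^3 + 2*k^2 + 2
(5) = -0.24*l^5 - 0.77*l^4 + 2.16*l^3 - 3.38*l^2 - 7.64*l + 1.92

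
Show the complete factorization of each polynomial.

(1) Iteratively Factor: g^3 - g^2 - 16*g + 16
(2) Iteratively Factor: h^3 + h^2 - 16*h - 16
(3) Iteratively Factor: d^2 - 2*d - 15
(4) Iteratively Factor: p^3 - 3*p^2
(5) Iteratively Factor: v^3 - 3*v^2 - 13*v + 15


(1) = (g - 4)*(g^2 + 3*g - 4) = (g - 4)*(g - 1)*(g + 4)
(2) = (h + 1)*(h^2 - 16) = (h - 4)*(h + 1)*(h + 4)
(3) = (d + 3)*(d - 5)
(4) = (p)*(p^2 - 3*p) = p^2*(p - 3)
(5) = (v + 3)*(v^2 - 6*v + 5) = (v - 5)*(v + 3)*(v - 1)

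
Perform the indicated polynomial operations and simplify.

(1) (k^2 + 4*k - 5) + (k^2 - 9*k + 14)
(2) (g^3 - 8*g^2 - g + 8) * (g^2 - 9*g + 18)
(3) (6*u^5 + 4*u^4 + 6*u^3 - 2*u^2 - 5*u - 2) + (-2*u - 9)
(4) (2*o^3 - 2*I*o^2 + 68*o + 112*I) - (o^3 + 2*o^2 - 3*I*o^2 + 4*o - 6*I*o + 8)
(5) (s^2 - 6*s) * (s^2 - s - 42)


(1) = 2*k^2 - 5*k + 9
(2) = g^5 - 17*g^4 + 89*g^3 - 127*g^2 - 90*g + 144
(3) = 6*u^5 + 4*u^4 + 6*u^3 - 2*u^2 - 7*u - 11
(4) = o^3 - 2*o^2 + I*o^2 + 64*o + 6*I*o - 8 + 112*I
(5) = s^4 - 7*s^3 - 36*s^2 + 252*s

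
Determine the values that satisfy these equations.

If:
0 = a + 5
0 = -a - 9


Then:
No Solution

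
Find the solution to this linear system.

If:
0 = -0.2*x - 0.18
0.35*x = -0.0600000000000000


Then:
No Solution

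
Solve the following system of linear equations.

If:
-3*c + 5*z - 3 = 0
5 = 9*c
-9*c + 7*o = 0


Then:
c = 5/9
o = 5/7
z = 14/15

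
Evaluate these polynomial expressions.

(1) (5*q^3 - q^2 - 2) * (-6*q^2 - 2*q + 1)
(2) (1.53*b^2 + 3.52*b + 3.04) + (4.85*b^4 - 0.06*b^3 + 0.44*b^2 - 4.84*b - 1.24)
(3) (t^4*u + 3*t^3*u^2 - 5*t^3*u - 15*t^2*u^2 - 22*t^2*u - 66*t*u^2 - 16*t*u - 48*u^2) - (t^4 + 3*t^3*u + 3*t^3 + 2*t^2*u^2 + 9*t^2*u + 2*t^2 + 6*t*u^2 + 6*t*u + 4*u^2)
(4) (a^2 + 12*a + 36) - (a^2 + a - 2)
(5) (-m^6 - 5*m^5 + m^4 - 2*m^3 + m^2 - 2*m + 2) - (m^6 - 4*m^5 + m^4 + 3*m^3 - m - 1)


(1) = -30*q^5 - 4*q^4 + 7*q^3 + 11*q^2 + 4*q - 2
(2) = 4.85*b^4 - 0.06*b^3 + 1.97*b^2 - 1.32*b + 1.8
(3) = t^4*u - t^4 + 3*t^3*u^2 - 8*t^3*u - 3*t^3 - 17*t^2*u^2 - 31*t^2*u - 2*t^2 - 72*t*u^2 - 22*t*u - 52*u^2
(4) = 11*a + 38
(5) = -2*m^6 - m^5 - 5*m^3 + m^2 - m + 3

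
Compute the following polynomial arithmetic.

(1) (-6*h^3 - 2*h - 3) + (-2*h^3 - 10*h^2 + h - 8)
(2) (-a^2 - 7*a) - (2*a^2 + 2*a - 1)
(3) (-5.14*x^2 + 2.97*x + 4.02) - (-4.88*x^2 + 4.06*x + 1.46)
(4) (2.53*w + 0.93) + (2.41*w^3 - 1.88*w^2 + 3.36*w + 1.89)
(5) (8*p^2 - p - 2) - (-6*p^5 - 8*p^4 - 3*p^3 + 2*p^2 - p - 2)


(1) = -8*h^3 - 10*h^2 - h - 11
(2) = -3*a^2 - 9*a + 1
(3) = -0.26*x^2 - 1.09*x + 2.56
(4) = 2.41*w^3 - 1.88*w^2 + 5.89*w + 2.82
(5) = 6*p^5 + 8*p^4 + 3*p^3 + 6*p^2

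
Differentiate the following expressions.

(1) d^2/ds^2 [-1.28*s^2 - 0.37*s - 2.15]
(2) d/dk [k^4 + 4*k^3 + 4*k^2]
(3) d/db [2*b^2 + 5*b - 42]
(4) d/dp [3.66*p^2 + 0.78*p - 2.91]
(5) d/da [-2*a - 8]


(1) = -2.56000000000000
(2) = 4*k*(k^2 + 3*k + 2)
(3) = 4*b + 5
(4) = 7.32*p + 0.78
(5) = -2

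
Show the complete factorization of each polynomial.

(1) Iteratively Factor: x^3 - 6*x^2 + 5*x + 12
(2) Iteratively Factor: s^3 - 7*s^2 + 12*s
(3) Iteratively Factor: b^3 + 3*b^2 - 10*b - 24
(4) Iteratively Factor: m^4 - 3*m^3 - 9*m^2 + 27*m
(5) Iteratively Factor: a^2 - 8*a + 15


(1) = (x - 4)*(x^2 - 2*x - 3) = (x - 4)*(x + 1)*(x - 3)
(2) = (s - 4)*(s^2 - 3*s) = s*(s - 4)*(s - 3)
(3) = (b + 4)*(b^2 - b - 6) = (b + 2)*(b + 4)*(b - 3)
(4) = (m + 3)*(m^3 - 6*m^2 + 9*m) = (m - 3)*(m + 3)*(m^2 - 3*m) = (m - 3)^2*(m + 3)*(m)
(5) = (a - 3)*(a - 5)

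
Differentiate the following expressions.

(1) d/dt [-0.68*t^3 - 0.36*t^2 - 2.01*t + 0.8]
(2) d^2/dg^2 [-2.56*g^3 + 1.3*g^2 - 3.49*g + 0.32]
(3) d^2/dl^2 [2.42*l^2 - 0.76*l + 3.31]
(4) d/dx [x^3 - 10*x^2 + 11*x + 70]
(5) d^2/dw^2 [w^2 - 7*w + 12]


(1) = -2.04*t^2 - 0.72*t - 2.01
(2) = 2.6 - 15.36*g
(3) = 4.84000000000000
(4) = 3*x^2 - 20*x + 11
(5) = 2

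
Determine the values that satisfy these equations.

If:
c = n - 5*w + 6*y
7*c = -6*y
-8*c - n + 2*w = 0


Then:
c = -6*y/7
n = 16*y
w = 32*y/7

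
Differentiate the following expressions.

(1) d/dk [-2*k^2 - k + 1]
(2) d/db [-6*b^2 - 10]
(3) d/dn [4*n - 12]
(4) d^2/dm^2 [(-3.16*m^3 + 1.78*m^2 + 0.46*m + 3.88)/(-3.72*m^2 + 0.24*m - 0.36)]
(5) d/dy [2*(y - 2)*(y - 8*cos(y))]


(1) = -4*k - 1
(2) = -12*b
(3) = 4
(4) = (-24.009408*m^3 - 309.49344*m^2 + 26.937792*m + 9.404352)/(51.478848*m^6 - 9.963648*m^5 + 15.588288*m^4 - 1.942272*m^3 + 1.508544*m^2 - 0.093312*m + 0.046656)
(5) = 2*y + 2*(y - 2)*(8*sin(y) + 1) - 16*cos(y)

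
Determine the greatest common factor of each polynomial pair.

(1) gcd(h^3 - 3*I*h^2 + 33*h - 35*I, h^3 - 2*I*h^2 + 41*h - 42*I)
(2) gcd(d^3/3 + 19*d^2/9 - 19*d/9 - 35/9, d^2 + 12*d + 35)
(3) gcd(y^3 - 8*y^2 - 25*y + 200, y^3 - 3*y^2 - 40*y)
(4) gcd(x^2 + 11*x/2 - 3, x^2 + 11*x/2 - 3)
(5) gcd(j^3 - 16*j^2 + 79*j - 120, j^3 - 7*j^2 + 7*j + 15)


(1) = gcd((h - 7*I)*(h - I)*(h + 5*I), (h - 7*I)*(h - I)*(h + 6*I)) = h^2 - 8*I*h - 7
(2) = d + 7
(3) = y^2 - 3*y - 40
(4) = x^2 + 11*x/2 - 3
(5) = gcd((j - 8)*(j - 5)*(j - 3), (j - 5)*(j - 3)*(j + 1)) = j^2 - 8*j + 15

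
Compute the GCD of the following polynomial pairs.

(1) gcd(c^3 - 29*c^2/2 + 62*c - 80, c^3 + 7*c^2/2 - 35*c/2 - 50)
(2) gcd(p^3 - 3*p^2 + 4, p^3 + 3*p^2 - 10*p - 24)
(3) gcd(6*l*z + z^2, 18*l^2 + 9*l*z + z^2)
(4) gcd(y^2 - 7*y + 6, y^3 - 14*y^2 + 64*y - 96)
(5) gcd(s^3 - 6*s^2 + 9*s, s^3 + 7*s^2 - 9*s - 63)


(1) = gcd((c - 8)*(c - 4)*(c - 5/2), (c - 4)*(c + 5/2)*(c + 5)) = c - 4
(2) = 1
(3) = 6*l + z
(4) = y - 6
(5) = s - 3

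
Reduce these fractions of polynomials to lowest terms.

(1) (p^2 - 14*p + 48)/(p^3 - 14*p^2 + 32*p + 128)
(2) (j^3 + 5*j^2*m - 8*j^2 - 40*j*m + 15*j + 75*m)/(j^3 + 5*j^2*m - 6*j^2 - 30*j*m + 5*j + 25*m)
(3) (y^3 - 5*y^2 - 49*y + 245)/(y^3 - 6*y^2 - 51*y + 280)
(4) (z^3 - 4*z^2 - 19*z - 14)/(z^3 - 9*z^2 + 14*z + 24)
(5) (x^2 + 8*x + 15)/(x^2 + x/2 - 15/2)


(1) = (p - 6)/(p^2 - 6*p - 16)
(2) = (j - 3)/(j - 1)
(3) = (y - 7)/(y - 8)
(4) = (z^2 - 5*z - 14)/(z^2 - 10*z + 24)
(5) = (2*x + 10)/(2*x - 5)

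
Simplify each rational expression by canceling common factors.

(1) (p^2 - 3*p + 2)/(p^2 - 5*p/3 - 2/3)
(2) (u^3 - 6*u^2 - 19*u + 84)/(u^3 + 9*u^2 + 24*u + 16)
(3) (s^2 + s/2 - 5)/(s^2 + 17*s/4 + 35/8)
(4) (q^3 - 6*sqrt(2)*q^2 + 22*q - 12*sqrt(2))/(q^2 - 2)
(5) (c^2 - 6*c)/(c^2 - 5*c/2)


(1) = (3*p - 3)/(3*p + 1)
(2) = (u^2 - 10*u + 21)/(u^2 + 5*u + 4)
(3) = (4*s - 8)/(4*s + 7)
(4) = (q^2 - 5*sqrt(2)*q + 12)/(q + sqrt(2))
(5) = (2*c - 12)/(2*c - 5)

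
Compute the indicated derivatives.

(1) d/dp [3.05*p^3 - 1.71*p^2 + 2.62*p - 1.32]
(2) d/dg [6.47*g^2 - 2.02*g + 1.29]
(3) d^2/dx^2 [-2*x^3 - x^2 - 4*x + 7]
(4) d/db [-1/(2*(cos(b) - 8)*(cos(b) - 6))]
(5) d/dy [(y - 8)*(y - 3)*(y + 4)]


(1) = 9.15*p^2 - 3.42*p + 2.62
(2) = 12.94*g - 2.02
(3) = -12*x - 2
(4) = (7 - cos(b))*sin(b)/((cos(b) - 8)^2*(cos(b) - 6)^2)
(5) = 3*y^2 - 14*y - 20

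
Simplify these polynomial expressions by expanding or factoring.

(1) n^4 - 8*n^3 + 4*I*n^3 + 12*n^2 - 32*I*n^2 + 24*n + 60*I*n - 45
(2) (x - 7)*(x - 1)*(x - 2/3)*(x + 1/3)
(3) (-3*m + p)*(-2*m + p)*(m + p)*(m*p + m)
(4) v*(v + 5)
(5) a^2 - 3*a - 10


(1) = (n - 5)*(n - 3)*(n + I)*(n + 3*I)
(2) = x^4 - 25*x^3/3 + 85*x^2/9 - 5*x/9 - 14/9
(3) = 6*m^4*p + 6*m^4 + m^3*p^2 + m^3*p - 4*m^2*p^3 - 4*m^2*p^2 + m*p^4 + m*p^3
(4) = v^2 + 5*v
(5) = (a - 5)*(a + 2)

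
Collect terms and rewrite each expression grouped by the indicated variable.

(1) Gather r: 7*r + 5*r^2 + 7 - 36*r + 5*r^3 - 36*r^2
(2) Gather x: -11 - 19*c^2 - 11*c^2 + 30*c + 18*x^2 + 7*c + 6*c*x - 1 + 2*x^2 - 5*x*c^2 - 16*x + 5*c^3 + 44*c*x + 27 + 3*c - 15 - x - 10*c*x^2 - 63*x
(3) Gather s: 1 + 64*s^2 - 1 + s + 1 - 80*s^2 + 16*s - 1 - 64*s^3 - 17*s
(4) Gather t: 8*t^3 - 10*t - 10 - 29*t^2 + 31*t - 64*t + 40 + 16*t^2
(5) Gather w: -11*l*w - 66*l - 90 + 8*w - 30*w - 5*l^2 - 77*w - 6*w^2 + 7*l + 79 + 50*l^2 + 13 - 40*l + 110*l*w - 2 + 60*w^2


(1) = 5*r^3 - 31*r^2 - 29*r + 7
(2) = 5*c^3 - 30*c^2 + 40*c + x^2*(20 - 10*c) + x*(-5*c^2 + 50*c - 80)
(3) = -64*s^3 - 16*s^2
(4) = 8*t^3 - 13*t^2 - 43*t + 30
(5) = 45*l^2 - 99*l + 54*w^2 + w*(99*l - 99)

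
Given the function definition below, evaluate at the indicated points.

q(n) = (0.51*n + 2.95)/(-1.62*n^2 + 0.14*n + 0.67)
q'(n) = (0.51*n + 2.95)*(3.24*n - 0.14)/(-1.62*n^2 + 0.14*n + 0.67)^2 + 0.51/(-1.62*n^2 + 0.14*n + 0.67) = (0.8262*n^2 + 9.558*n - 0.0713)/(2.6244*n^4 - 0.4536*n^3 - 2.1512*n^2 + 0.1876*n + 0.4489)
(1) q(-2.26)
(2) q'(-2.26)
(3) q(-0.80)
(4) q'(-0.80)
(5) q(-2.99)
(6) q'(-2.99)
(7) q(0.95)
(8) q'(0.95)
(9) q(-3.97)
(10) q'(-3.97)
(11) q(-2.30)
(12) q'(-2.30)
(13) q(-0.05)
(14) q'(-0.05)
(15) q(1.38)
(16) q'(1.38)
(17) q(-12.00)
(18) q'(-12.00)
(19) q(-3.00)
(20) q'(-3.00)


(1) = -0.23
(2) = -0.28
(3) = -5.31
(4) = -31.36
(5) = -0.10
(6) = -0.10
(7) = -5.21
(8) = 22.46
(9) = -0.04
(10) = -0.04
(11) = -0.22
(12) = -0.26
(13) = 4.44
(14) = -1.26
(15) = -1.64
(16) = 2.98
(17) = 0.01
(18) = 0.00
(19) = -0.10
(20) = -0.10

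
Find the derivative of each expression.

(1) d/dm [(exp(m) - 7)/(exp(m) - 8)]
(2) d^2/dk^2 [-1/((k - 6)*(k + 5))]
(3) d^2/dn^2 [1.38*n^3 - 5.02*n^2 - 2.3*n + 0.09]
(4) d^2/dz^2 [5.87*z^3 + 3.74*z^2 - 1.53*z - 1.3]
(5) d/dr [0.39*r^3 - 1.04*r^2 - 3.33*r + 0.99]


(1) = -exp(m)/(exp(m) - 8)^2
(2) = 2*(-(k - 6)^2 - (k - 6)*(k + 5) - (k + 5)^2)/((k - 6)^3*(k + 5)^3)
(3) = 8.28*n - 10.04
(4) = 35.22*z + 7.48
(5) = 1.17*r^2 - 2.08*r - 3.33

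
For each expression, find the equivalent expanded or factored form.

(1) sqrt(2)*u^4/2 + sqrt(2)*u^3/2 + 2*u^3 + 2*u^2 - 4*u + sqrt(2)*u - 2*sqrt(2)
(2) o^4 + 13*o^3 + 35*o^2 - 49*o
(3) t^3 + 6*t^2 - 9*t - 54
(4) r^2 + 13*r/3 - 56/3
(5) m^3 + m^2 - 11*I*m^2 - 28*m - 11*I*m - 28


(1) = (u - 1)*(u + 2)*(u + sqrt(2))*(sqrt(2)*u/2 + 1)
(2) = o*(o - 1)*(o + 7)^2
(3) = (t - 3)*(t + 3)*(t + 6)
(4) = (r - 8/3)*(r + 7)
(5) = (m + 1)*(m - 7*I)*(m - 4*I)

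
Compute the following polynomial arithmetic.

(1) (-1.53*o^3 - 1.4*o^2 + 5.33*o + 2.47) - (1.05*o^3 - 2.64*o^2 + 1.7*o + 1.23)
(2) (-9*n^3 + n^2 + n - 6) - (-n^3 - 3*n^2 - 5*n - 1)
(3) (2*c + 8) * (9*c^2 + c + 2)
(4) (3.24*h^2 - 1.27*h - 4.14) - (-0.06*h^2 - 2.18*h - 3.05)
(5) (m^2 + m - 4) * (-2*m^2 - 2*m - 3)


(1) = -2.58*o^3 + 1.24*o^2 + 3.63*o + 1.24
(2) = -8*n^3 + 4*n^2 + 6*n - 5
(3) = 18*c^3 + 74*c^2 + 12*c + 16
(4) = 3.3*h^2 + 0.91*h - 1.09
(5) = -2*m^4 - 4*m^3 + 3*m^2 + 5*m + 12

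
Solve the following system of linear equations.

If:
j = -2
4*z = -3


Then:
j = -2
z = -3/4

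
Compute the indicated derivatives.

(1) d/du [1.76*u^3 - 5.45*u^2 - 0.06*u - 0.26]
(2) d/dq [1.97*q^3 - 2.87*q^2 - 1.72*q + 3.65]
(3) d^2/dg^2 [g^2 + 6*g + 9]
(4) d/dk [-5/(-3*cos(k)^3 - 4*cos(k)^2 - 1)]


(1) = 5.28*u^2 - 10.9*u - 0.06
(2) = 5.91*q^2 - 5.74*q - 1.72
(3) = 2
(4) = 5*(9*cos(k) + 8)*sin(k)*cos(k)/(3*cos(k)^3 + 4*cos(k)^2 + 1)^2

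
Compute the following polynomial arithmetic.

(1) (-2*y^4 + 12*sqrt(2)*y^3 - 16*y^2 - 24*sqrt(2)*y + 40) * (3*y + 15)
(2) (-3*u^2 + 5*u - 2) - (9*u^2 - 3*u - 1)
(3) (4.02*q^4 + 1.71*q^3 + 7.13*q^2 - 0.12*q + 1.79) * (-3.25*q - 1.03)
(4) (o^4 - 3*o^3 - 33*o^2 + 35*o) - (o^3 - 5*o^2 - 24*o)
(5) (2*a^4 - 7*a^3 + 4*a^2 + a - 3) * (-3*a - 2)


(1) = -6*y^5 - 30*y^4 + 36*sqrt(2)*y^4 - 48*y^3 + 180*sqrt(2)*y^3 - 240*y^2 - 72*sqrt(2)*y^2 - 360*sqrt(2)*y + 120*y + 600
(2) = -12*u^2 + 8*u - 1
(3) = -13.065*q^5 - 9.6981*q^4 - 24.9338*q^3 - 6.9539*q^2 - 5.6939*q - 1.8437
(4) = o^4 - 4*o^3 - 28*o^2 + 59*o
(5) = -6*a^5 + 17*a^4 + 2*a^3 - 11*a^2 + 7*a + 6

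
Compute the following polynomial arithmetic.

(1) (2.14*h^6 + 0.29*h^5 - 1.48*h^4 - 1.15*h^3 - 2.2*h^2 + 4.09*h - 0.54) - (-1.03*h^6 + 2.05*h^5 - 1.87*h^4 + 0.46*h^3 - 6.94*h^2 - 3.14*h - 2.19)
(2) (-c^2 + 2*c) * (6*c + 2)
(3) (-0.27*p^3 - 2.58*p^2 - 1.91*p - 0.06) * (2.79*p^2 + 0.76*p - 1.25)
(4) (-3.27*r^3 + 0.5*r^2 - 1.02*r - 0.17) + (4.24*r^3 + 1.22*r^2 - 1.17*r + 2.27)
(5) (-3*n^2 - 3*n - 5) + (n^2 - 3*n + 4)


(1) = 3.17*h^6 - 1.76*h^5 + 0.39*h^4 - 1.61*h^3 + 4.74*h^2 + 7.23*h + 1.65
(2) = -6*c^3 + 10*c^2 + 4*c
(3) = -0.7533*p^5 - 7.4034*p^4 - 6.9522*p^3 + 1.606*p^2 + 2.3419*p + 0.075
(4) = 0.97*r^3 + 1.72*r^2 - 2.19*r + 2.1
(5) = -2*n^2 - 6*n - 1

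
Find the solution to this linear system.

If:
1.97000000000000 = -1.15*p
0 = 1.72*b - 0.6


Then:
b = 0.35
p = -1.71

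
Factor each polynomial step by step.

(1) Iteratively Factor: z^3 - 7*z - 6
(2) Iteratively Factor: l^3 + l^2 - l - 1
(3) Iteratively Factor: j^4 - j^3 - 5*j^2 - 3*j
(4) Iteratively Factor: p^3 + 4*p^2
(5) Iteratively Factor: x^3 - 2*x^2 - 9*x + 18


(1) = (z + 2)*(z^2 - 2*z - 3) = (z - 3)*(z + 2)*(z + 1)
(2) = (l + 1)*(l^2 - 1) = (l + 1)^2*(l - 1)
(3) = (j + 1)*(j^3 - 2*j^2 - 3*j) = (j - 3)*(j + 1)*(j^2 + j) = (j - 3)*(j + 1)^2*(j)
(4) = (p + 4)*(p^2) = p*(p + 4)*(p)
(5) = (x - 3)*(x^2 + x - 6) = (x - 3)*(x - 2)*(x + 3)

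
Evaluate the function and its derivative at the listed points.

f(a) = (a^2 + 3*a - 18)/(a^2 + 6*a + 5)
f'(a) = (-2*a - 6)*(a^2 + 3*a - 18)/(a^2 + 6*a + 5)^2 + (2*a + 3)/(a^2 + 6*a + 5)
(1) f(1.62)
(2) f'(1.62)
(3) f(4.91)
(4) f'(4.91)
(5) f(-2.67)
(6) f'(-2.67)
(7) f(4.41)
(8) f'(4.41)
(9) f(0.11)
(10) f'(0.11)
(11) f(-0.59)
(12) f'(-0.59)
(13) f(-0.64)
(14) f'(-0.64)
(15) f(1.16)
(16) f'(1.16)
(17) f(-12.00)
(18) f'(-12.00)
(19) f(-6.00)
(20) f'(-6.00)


(1) = -0.61
(2) = 0.68
(3) = 0.36
(4) = 0.12
(5) = 4.85
(6) = 1.42
(7) = 0.29
(8) = 0.15
(9) = -3.11
(10) = 3.98
(11) = -10.74
(12) = 29.64
(13) = -12.43
(14) = 38.48
(15) = -0.99
(16) = 1.02
(17) = 1.17
(18) = 0.00
(19) = 0.00
(20) = -1.80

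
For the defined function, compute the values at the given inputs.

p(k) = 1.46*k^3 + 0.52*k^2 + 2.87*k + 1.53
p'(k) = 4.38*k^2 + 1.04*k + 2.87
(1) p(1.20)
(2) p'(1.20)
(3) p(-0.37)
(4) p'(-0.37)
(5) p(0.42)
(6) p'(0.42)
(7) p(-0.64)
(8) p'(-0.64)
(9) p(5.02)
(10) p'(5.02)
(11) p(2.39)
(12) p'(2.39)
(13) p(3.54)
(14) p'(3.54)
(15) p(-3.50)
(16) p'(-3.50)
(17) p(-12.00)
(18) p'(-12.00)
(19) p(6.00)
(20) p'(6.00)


(1) = 8.25
(2) = 10.43
(3) = 0.47
(4) = 3.08
(5) = 2.94
(6) = 4.08
(7) = -0.48
(8) = 4.00
(9) = 213.74
(10) = 118.47
(11) = 31.29
(12) = 30.37
(13) = 82.97
(14) = 61.44
(15) = -64.74
(16) = 52.88
(17) = -2480.91
(18) = 621.11
(19) = 352.83
(20) = 166.79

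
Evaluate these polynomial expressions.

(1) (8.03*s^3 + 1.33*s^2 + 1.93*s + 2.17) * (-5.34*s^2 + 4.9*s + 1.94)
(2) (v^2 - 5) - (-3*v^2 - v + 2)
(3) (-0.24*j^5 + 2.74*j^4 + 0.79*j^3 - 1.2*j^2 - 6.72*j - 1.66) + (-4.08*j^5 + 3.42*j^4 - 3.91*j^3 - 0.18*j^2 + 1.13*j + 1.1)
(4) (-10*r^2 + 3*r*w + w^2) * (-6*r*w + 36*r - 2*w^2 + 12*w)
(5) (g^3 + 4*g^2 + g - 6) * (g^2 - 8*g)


(1) = -42.8802*s^5 + 32.2448*s^4 + 11.789*s^3 + 0.4494*s^2 + 14.3772*s + 4.2098
(2) = 4*v^2 + v - 7
(3) = -4.32*j^5 + 6.16*j^4 - 3.12*j^3 - 1.38*j^2 - 5.59*j - 0.56
(4) = 60*r^3*w - 360*r^3 + 2*r^2*w^2 - 12*r^2*w - 12*r*w^3 + 72*r*w^2 - 2*w^4 + 12*w^3
(5) = g^5 - 4*g^4 - 31*g^3 - 14*g^2 + 48*g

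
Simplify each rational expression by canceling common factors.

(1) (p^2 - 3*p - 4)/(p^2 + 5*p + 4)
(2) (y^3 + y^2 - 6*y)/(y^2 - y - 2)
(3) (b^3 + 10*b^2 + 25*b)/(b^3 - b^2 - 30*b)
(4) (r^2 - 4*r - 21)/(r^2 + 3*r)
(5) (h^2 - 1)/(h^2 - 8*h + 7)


(1) = (p - 4)/(p + 4)
(2) = (y^2 + 3*y)/(y + 1)
(3) = (b + 5)/(b - 6)
(4) = (r - 7)/r
(5) = (h + 1)/(h - 7)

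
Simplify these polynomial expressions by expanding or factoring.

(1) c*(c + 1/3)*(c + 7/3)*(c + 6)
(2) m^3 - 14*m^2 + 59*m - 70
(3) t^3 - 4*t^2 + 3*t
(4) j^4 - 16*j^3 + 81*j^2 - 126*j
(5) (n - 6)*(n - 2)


(1) = c^4 + 26*c^3/3 + 151*c^2/9 + 14*c/3
(2) = (m - 7)*(m - 5)*(m - 2)
(3) = t*(t - 3)*(t - 1)
(4) = j*(j - 7)*(j - 6)*(j - 3)
(5) = n^2 - 8*n + 12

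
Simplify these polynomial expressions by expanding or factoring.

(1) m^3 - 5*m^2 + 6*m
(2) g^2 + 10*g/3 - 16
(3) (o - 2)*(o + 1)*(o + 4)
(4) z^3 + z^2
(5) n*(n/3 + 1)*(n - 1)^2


(1) = m*(m - 3)*(m - 2)
(2) = (g - 8/3)*(g + 6)
(3) = o^3 + 3*o^2 - 6*o - 8
(4) = z^2*(z + 1)
(5) = n^4/3 + n^3/3 - 5*n^2/3 + n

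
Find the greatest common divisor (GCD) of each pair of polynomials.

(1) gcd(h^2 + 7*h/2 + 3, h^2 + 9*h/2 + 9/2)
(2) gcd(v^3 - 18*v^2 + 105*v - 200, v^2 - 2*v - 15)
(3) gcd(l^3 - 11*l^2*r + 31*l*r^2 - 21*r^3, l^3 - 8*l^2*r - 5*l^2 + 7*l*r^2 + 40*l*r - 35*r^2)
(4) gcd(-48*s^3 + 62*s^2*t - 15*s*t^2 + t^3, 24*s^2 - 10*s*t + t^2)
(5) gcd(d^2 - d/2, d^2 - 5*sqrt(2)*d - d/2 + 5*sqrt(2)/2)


(1) = h + 3/2
(2) = gcd((v - 8)*(v - 5)^2, (v - 5)*(v + 3)) = v - 5
(3) = gcd((l - 7*r)*(l - 3*r)*(l - r), (l - 5)*(l - 7*r)*(l - r)) = l^2 - 8*l*r + 7*r^2
(4) = gcd((-8*s + t)*(-6*s + t)*(-s + t), (-6*s + t)*(-4*s + t)) = 6*s - t
(5) = d - 1/2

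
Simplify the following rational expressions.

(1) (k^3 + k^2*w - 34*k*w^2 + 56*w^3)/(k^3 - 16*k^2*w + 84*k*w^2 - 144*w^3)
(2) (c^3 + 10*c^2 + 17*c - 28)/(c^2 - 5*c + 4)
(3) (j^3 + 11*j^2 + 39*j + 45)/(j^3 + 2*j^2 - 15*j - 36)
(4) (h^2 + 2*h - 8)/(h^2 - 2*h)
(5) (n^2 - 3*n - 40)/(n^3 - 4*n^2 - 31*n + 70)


(1) = (k^2 + 5*k*w - 14*w^2)/(k^2 - 12*k*w + 36*w^2)
(2) = (c^2 + 11*c + 28)/(c - 4)
(3) = (j + 5)/(j - 4)
(4) = (h + 4)/h
(5) = (n - 8)/(n^2 - 9*n + 14)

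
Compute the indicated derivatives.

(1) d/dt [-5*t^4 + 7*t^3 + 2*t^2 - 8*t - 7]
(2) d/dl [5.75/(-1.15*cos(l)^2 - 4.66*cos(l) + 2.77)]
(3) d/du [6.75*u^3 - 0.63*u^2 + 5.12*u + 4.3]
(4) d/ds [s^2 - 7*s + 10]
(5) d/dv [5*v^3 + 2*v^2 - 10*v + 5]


(1) = -20*t^3 + 21*t^2 + 4*t - 8
(2) = -(13.225*cos(l) + 26.795)*sin(l)/(1.15*cos(l)^2 + 4.66*cos(l) - 2.77)^2
(3) = 20.25*u^2 - 1.26*u + 5.12
(4) = 2*s - 7
(5) = 15*v^2 + 4*v - 10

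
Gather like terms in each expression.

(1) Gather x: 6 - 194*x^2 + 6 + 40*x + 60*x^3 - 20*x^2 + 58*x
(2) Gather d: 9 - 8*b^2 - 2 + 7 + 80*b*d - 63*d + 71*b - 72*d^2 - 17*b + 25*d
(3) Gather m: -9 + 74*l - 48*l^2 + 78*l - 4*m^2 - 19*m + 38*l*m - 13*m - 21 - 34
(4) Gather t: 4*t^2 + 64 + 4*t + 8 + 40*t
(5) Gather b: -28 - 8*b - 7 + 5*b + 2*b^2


(1) = 60*x^3 - 214*x^2 + 98*x + 12
(2) = -8*b^2 + 54*b - 72*d^2 + d*(80*b - 38) + 14
(3) = -48*l^2 + 152*l - 4*m^2 + m*(38*l - 32) - 64
(4) = 4*t^2 + 44*t + 72
(5) = 2*b^2 - 3*b - 35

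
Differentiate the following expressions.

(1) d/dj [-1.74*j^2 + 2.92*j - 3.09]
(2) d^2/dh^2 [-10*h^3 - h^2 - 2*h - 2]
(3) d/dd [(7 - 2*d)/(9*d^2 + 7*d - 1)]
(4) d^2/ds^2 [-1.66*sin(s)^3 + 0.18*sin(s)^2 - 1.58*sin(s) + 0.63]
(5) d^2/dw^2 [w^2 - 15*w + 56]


(1) = 2.92 - 3.48*j
(2) = -60*h - 2
(3) = (18*d^2 - 126*d - 47)/(81*d^4 + 126*d^3 + 31*d^2 - 14*d + 1)
(4) = 2.825*sin(s) - 3.735*sin(3*s) + 0.36*cos(2*s)
(5) = 2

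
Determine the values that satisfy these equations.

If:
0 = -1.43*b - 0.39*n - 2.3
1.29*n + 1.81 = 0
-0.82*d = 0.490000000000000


Then:
b = -1.23
d = -0.60
n = -1.40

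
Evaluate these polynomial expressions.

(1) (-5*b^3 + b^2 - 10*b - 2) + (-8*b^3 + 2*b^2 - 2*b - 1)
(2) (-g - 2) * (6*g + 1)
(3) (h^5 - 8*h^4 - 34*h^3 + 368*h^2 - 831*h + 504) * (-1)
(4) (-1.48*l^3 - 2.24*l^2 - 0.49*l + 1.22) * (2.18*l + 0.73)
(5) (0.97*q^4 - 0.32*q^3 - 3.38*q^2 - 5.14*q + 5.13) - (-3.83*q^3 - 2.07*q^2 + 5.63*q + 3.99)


(1) = -13*b^3 + 3*b^2 - 12*b - 3
(2) = -6*g^2 - 13*g - 2
(3) = -h^5 + 8*h^4 + 34*h^3 - 368*h^2 + 831*h - 504
(4) = -3.2264*l^4 - 5.9636*l^3 - 2.7034*l^2 + 2.3019*l + 0.8906
(5) = 0.97*q^4 + 3.51*q^3 - 1.31*q^2 - 10.77*q + 1.14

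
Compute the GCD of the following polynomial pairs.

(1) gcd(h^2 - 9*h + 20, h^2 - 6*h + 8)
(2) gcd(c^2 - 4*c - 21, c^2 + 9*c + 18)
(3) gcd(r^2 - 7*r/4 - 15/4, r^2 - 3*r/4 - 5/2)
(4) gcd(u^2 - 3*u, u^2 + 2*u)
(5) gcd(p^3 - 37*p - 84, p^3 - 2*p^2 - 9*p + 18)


(1) = h - 4
(2) = gcd((c - 7)*(c + 3), (c + 3)*(c + 6)) = c + 3
(3) = r + 5/4
(4) = u
(5) = p + 3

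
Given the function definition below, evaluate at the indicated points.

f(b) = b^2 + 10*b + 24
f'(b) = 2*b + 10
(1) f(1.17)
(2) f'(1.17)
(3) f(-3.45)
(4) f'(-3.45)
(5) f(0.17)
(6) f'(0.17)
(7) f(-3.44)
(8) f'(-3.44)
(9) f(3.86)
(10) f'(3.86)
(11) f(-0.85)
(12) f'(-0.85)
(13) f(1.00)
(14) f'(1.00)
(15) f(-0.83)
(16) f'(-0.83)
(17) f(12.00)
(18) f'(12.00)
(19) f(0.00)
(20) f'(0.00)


(1) = 37.07
(2) = 12.34
(3) = 1.40
(4) = 3.10
(5) = 25.73
(6) = 10.34
(7) = 1.43
(8) = 3.12
(9) = 77.50
(10) = 17.72
(11) = 16.22
(12) = 8.30
(13) = 35.00
(14) = 12.00
(15) = 16.39
(16) = 8.34
(17) = 288.00
(18) = 34.00
(19) = 24.00
(20) = 10.00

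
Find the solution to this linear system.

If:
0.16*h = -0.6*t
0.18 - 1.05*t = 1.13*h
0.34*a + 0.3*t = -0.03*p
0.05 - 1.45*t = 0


Then:
No Solution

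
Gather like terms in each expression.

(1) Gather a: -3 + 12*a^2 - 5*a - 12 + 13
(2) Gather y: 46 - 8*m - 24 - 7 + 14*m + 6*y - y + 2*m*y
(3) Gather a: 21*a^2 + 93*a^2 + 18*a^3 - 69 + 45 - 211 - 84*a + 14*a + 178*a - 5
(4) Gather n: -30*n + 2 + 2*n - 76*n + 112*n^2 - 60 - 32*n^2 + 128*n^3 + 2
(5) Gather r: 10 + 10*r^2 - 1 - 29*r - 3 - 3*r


(1) = 12*a^2 - 5*a - 2
(2) = 6*m + y*(2*m + 5) + 15
(3) = 18*a^3 + 114*a^2 + 108*a - 240
(4) = 128*n^3 + 80*n^2 - 104*n - 56
(5) = 10*r^2 - 32*r + 6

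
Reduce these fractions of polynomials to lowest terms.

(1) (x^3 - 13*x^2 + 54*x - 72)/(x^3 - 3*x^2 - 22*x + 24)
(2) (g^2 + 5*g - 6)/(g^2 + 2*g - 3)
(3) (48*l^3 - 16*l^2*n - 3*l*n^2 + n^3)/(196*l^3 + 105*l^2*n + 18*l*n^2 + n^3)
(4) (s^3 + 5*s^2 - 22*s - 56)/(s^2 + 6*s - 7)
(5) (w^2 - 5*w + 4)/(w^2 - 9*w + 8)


(1) = (x^2 - 7*x + 12)/(x^2 + 3*x - 4)
(2) = (g + 6)/(g + 3)
(3) = (12*l^2 - 7*l*n + n^2)/(49*l^2 + 14*l*n + n^2)
(4) = (s^2 - 2*s - 8)/(s - 1)
(5) = (w - 4)/(w - 8)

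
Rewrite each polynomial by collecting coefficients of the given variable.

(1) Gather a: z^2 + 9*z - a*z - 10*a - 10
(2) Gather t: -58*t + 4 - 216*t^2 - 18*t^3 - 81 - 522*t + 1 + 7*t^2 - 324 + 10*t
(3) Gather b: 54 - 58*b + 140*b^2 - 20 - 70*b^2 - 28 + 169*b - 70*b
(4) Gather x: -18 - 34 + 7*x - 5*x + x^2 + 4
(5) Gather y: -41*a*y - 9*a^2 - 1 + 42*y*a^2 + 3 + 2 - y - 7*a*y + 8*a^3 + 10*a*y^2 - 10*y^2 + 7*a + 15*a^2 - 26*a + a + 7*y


(1) = a*(-z - 10) + z^2 + 9*z - 10
(2) = -18*t^3 - 209*t^2 - 570*t - 400
(3) = 70*b^2 + 41*b + 6
(4) = x^2 + 2*x - 48
(5) = 8*a^3 + 6*a^2 - 18*a + y^2*(10*a - 10) + y*(42*a^2 - 48*a + 6) + 4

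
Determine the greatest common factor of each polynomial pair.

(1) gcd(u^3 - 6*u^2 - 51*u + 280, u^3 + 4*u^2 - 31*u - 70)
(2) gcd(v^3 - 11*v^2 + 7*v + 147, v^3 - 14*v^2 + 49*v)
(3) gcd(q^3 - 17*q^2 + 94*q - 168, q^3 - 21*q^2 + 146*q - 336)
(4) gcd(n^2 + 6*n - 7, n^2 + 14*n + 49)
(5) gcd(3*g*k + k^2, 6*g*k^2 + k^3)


(1) = u^2 + 2*u - 35
(2) = v^2 - 14*v + 49
(3) = gcd((q - 7)*(q - 6)*(q - 4), (q - 8)*(q - 7)*(q - 6)) = q^2 - 13*q + 42
(4) = gcd((n - 1)*(n + 7), (n + 7)^2) = n + 7
(5) = k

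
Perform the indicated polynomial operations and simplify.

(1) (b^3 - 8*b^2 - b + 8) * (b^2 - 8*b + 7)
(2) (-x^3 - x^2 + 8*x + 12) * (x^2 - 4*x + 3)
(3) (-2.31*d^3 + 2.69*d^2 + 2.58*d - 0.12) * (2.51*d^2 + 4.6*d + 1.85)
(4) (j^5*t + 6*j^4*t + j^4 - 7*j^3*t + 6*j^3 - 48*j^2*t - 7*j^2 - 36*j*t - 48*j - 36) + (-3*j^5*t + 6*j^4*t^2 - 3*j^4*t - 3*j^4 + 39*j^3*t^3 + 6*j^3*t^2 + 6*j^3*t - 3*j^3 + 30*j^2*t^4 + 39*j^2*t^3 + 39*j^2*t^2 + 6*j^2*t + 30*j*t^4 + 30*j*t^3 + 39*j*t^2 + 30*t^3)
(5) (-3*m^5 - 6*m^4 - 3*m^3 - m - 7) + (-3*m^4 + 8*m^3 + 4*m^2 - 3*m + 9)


(1) = b^5 - 16*b^4 + 70*b^3 - 40*b^2 - 71*b + 56
(2) = -x^5 + 3*x^4 + 9*x^3 - 23*x^2 - 24*x + 36
(3) = -5.7981*d^5 - 3.8741*d^4 + 14.5763*d^3 + 16.5433*d^2 + 4.221*d - 0.222
(4) = -2*j^5*t + 6*j^4*t^2 + 3*j^4*t - 2*j^4 + 39*j^3*t^3 + 6*j^3*t^2 - j^3*t + 3*j^3 + 30*j^2*t^4 + 39*j^2*t^3 + 39*j^2*t^2 - 42*j^2*t - 7*j^2 + 30*j*t^4 + 30*j*t^3 + 39*j*t^2 - 36*j*t - 48*j + 30*t^3 - 36
(5) = -3*m^5 - 9*m^4 + 5*m^3 + 4*m^2 - 4*m + 2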